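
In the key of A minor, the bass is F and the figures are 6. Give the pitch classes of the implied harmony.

F, A, D

The written figures 6 are shorthand for 6/3: the 3 is implied.
A third above F in this key is A.
A sixth above F in this key is D.
Together with the bass F, this spells D minor in first inversion.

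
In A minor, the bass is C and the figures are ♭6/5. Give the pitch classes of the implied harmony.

The written figures ♭6/5 are shorthand for 6/5/3: the 3 is implied.
A third above C in this key is E.
A fifth above C in this key is G.
A sixth above C in this key is A, lowered to Ab by the flat.
Together with the bass C, this spells Ab augmented major seventh in first inversion.

C, E, G, Ab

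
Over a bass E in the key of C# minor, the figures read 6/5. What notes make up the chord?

E, G#, B, C#

The written figures 6/5 are shorthand for 6/5/3: the 3 is implied.
A third above E in this key is G#.
A fifth above E in this key is B.
A sixth above E in this key is C#.
Together with the bass E, this spells C# minor seventh in first inversion.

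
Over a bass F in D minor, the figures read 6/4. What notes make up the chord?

A fourth above F in this key is Bb.
A sixth above F in this key is D.
Together with the bass F, this spells Bb major in second inversion.

F, Bb, D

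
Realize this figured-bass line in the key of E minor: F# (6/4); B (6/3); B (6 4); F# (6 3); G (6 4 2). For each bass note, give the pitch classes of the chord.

F#, B, D | B, D, G | B, E, G | F#, A, D | G, A, C, E

F# (6/4): F#, B, D.
B (6/3): B, D, G.
B (6/4): B, E, G.
F# (6/3): F#, A, D.
G (6/4/2): G, A, C, E.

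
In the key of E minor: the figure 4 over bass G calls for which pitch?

C

Counting 3 letter steps above G lands on C; in E minor, that letter is C.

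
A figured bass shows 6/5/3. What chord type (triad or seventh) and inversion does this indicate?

seventh chord, first inversion

Intervals of 6/5/3 above the bass form a seventh chord; the bass is the third, so this is first inversion.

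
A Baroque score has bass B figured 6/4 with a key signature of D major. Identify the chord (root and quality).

The figures 6/4 indicate a triad in second inversion.
In second inversion the root lies a fourth above the bass: a fourth above B in D major is E.
The chord tones are B, E, G, giving E minor.

E minor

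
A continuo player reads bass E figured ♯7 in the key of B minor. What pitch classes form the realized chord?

E, G, B, D#

The written figures ♯7 are shorthand for 7/5/3: the 5/3 are implied.
A third above E in this key is G.
A fifth above E in this key is B.
A seventh above E in this key is D, raised to D# by the sharp.
Together with the bass E, this spells E minor-major seventh in root position.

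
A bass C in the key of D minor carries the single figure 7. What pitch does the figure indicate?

Bb

Counting 6 letter steps above C lands on B; in D minor, that letter is Bb.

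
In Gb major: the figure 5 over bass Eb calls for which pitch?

Bb

Counting 4 letter steps above Eb lands on B; in Gb major, that letter is Bb.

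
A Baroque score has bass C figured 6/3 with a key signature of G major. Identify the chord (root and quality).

The figures 6/3 indicate a triad in first inversion.
In first inversion the root lies a sixth above the bass: a sixth above C in G major is A.
The chord tones are C, E, A, giving A minor.

A minor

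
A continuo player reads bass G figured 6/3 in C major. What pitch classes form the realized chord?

A third above G in this key is B.
A sixth above G in this key is E.
Together with the bass G, this spells E minor in first inversion.

G, B, E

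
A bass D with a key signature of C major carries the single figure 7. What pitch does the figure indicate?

C

Counting 6 letter steps above D lands on C; in C major, that letter is C.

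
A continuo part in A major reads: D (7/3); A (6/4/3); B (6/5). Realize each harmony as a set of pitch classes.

D (7/5/3): D, F#, A, C#.
A (6/4/3): A, C#, D, F#.
B (6/5/3): B, D, F#, G#.

D, F#, A, C# | A, C#, D, F# | B, D, F#, G#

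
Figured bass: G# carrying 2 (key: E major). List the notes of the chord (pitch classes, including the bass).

The written figures 2 are shorthand for 6/4/2: the 6/4 are implied.
A second above G# in this key is A.
A fourth above G# in this key is C#.
A sixth above G# in this key is E.
Together with the bass G#, this spells A major seventh in third inversion.

G#, A, C#, E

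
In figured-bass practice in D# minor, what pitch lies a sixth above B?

Counting 5 letter steps above B lands on G; in D# minor, that letter is G#.

G#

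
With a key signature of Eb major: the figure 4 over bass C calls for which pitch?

Counting 3 letter steps above C lands on F; in Eb major, that letter is F.

F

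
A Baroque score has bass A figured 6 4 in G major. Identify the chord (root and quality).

The figures 6 4 indicate a triad in second inversion.
In second inversion the root lies a fourth above the bass: a fourth above A in G major is D.
The chord tones are A, D, F#, giving D major.

D major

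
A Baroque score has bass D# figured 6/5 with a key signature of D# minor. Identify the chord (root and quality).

The figures 6/5 indicate a seventh chord in first inversion.
In first inversion the root lies a sixth above the bass: a sixth above D# in D# minor is B.
The chord tones are D#, F#, A#, B, giving B major seventh.

B major seventh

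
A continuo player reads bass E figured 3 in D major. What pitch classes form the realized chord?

E, G, B

The written figures 3 are shorthand for 5/3: the 5 is implied.
A third above E in this key is G.
A fifth above E in this key is B.
Together with the bass E, this spells E minor in root position.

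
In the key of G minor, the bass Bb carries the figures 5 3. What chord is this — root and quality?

The figures 5 3 indicate a triad in root position.
In root position the bass is the root, so the root is Bb.
The chord tones are Bb, D, F, giving Bb major.

Bb major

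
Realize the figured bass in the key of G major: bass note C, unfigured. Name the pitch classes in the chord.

An unfigured bass implies 5/3.
A third above C in this key is E.
A fifth above C in this key is G.
Together with the bass C, this spells C major in root position.

C, E, G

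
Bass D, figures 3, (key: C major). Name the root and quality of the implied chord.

D minor

The figures 3 indicate a triad in root position.
In root position the bass is the root, so the root is D.
The chord tones are D, F, A, giving D minor.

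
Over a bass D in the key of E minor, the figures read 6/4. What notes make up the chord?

D, G, B

A fourth above D in this key is G.
A sixth above D in this key is B.
Together with the bass D, this spells G major in second inversion.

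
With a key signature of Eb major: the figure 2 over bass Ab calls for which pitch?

Bb

Counting 1 letter step above Ab lands on B; in Eb major, that letter is Bb.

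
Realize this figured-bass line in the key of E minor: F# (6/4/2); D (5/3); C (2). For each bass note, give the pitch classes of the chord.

F# (6/4/2): F#, G, B, D.
D (5/3): D, F#, A.
C (6/4/2): C, D, F#, A.

F#, G, B, D | D, F#, A | C, D, F#, A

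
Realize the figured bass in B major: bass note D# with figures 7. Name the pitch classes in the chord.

The written figures 7 are shorthand for 7/5/3: the 5/3 are implied.
A third above D# in this key is F#.
A fifth above D# in this key is A#.
A seventh above D# in this key is C#.
Together with the bass D#, this spells D# minor seventh in root position.

D#, F#, A#, C#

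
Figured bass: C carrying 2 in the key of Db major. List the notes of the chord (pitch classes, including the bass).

C, Db, F, Ab

The written figures 2 are shorthand for 6/4/2: the 6/4 are implied.
A second above C in this key is Db.
A fourth above C in this key is F.
A sixth above C in this key is Ab.
Together with the bass C, this spells Db major seventh in third inversion.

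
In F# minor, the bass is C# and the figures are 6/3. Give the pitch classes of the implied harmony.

C#, E, A

A third above C# in this key is E.
A sixth above C# in this key is A.
Together with the bass C#, this spells A major in first inversion.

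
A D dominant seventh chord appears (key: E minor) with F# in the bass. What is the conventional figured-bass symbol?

F# is the third of D dominant seventh, so the chord is in first inversion.
A seventh chord in first inversion is figured 6/5/3, conventionally abbreviated 6/5.

6/5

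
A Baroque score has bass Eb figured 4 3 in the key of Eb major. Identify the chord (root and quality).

Ab major seventh

The figures 4 3 indicate a seventh chord in second inversion.
In second inversion the root lies a fourth above the bass: a fourth above Eb in Eb major is Ab.
The chord tones are Eb, G, Ab, C, giving Ab major seventh.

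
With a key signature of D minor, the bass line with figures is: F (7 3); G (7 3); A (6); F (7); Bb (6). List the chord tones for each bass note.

F, A, C, E | G, Bb, D, F | A, C, F | F, A, C, E | Bb, D, G

F (7/5/3): F, A, C, E.
G (7/5/3): G, Bb, D, F.
A (6/3): A, C, F.
F (7/5/3): F, A, C, E.
Bb (6/3): Bb, D, G.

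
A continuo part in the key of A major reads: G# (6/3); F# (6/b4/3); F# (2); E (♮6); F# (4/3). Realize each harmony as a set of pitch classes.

G#, B, E | F#, A, Bb, D | F#, G#, B, D | E, G#, C | F#, A, B, D

G# (6/3): G#, B, E.
F# (6/b4/3): F#, A, Bb, D.
F# (6/4/2): F#, G#, B, D.
E (♮6/3): E, G#, C.
F# (6/4/3): F#, A, B, D.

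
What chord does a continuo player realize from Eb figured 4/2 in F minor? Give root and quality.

The figures 4/2 indicate a seventh chord in third inversion.
In third inversion the root lies a second above the bass: a second above Eb in F minor is F.
The chord tones are Eb, F, Ab, C, giving F minor seventh.

F minor seventh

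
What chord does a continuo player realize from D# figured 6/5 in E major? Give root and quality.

B dominant seventh

The figures 6/5 indicate a seventh chord in first inversion.
In first inversion the root lies a sixth above the bass: a sixth above D# in E major is B.
The chord tones are D#, F#, A, B, giving B dominant seventh.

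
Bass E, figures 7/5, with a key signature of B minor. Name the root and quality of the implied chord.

E minor seventh

The figures 7/5 indicate a seventh chord in root position.
In root position the bass is the root, so the root is E.
The chord tones are E, G, B, D, giving E minor seventh.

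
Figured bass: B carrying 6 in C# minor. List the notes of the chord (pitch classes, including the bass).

The written figures 6 are shorthand for 6/3: the 3 is implied.
A third above B in this key is D#.
A sixth above B in this key is G#.
Together with the bass B, this spells G# minor in first inversion.

B, D#, G#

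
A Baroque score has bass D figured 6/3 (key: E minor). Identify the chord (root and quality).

The figures 6/3 indicate a triad in first inversion.
In first inversion the root lies a sixth above the bass: a sixth above D in E minor is B.
The chord tones are D, F#, B, giving B minor.

B minor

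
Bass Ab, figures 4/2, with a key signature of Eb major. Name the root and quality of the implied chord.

The figures 4/2 indicate a seventh chord in third inversion.
In third inversion the root lies a second above the bass: a second above Ab in Eb major is Bb.
The chord tones are Ab, Bb, D, F, giving Bb dominant seventh.

Bb dominant seventh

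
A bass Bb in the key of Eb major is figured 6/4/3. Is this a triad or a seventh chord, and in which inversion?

Intervals of 6/4/3 above the bass form a seventh chord; the bass is the fifth, so this is second inversion.

seventh chord, second inversion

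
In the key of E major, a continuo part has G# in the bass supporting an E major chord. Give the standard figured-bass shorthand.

6

G# is the third of E major, so the chord is in first inversion.
A triad in first inversion is figured 6/3, conventionally abbreviated 6.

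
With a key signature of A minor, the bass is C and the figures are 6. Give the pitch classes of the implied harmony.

C, E, A

The written figures 6 are shorthand for 6/3: the 3 is implied.
A third above C in this key is E.
A sixth above C in this key is A.
Together with the bass C, this spells A minor in first inversion.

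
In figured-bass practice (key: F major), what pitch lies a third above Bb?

Counting 2 letter steps above Bb lands on D; in F major, that letter is D.

D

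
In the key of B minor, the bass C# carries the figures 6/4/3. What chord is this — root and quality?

The figures 6/4/3 indicate a seventh chord in second inversion.
In second inversion the root lies a fourth above the bass: a fourth above C# in B minor is F#.
The chord tones are C#, E, F#, A, giving F# minor seventh.

F# minor seventh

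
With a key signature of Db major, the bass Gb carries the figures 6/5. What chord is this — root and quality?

The figures 6/5 indicate a seventh chord in first inversion.
In first inversion the root lies a sixth above the bass: a sixth above Gb in Db major is Eb.
The chord tones are Gb, Bb, Db, Eb, giving Eb minor seventh.

Eb minor seventh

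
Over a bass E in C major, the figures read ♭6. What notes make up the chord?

E, G, Cb

The written figures ♭6 are shorthand for 6/3: the 3 is implied.
A third above E in this key is G.
A sixth above E in this key is C, lowered to Cb by the flat.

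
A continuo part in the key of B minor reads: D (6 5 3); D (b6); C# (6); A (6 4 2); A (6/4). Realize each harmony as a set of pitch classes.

D (6/5/3): D, F#, A, B.
D (b6/3): D, F#, Bb.
C# (6/3): C#, E, A.
A (6/4/2): A, B, D, F#.
A (6/4): A, D, F#.

D, F#, A, B | D, F#, Bb | C#, E, A | A, B, D, F# | A, D, F#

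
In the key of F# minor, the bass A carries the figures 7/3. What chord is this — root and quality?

A major seventh

The figures 7/3 indicate a seventh chord in root position.
In root position the bass is the root, so the root is A.
The chord tones are A, C#, E, G#, giving A major seventh.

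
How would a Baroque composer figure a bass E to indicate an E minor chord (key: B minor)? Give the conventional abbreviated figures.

E is the root of E minor, so the chord is in root position.
A triad in root position is figured 5/3, conventionally abbreviated (no figures — root-position triad).

no figures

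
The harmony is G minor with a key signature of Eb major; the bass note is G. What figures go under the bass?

G is the root of G minor, so the chord is in root position.
A triad in root position is figured 5/3, conventionally abbreviated (no figures — root-position triad).

no figures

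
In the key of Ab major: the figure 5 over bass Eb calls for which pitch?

Counting 4 letter steps above Eb lands on B; in Ab major, that letter is Bb.

Bb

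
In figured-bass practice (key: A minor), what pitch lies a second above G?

Counting 1 letter step above G lands on A; in A minor, that letter is A.

A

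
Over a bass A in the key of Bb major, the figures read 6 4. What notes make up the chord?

A fourth above A in this key is D.
A sixth above A in this key is F.
Together with the bass A, this spells D minor in second inversion.

A, D, F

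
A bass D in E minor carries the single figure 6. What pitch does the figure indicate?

B

Counting 5 letter steps above D lands on B; in E minor, that letter is B.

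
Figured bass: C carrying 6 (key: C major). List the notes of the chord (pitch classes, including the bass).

The written figures 6 are shorthand for 6/3: the 3 is implied.
A third above C in this key is E.
A sixth above C in this key is A.
Together with the bass C, this spells A minor in first inversion.

C, E, A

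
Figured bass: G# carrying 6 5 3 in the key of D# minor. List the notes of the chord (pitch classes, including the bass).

A third above G# in this key is B.
A fifth above G# in this key is D#.
A sixth above G# in this key is E#.
Together with the bass G#, this spells E# half-diminished seventh in first inversion.

G#, B, D#, E#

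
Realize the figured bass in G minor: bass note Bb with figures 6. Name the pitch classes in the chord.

Bb, D, G

The written figures 6 are shorthand for 6/3: the 3 is implied.
A third above Bb in this key is D.
A sixth above Bb in this key is G.
Together with the bass Bb, this spells G minor in first inversion.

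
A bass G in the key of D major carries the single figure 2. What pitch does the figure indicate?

Counting 1 letter step above G lands on A; in D major, that letter is A.

A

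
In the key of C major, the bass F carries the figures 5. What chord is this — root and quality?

F major

The figures 5 indicate a triad in root position.
In root position the bass is the root, so the root is F.
The chord tones are F, A, C, giving F major.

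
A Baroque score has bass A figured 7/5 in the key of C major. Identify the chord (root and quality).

The figures 7/5 indicate a seventh chord in root position.
In root position the bass is the root, so the root is A.
The chord tones are A, C, E, G, giving A minor seventh.

A minor seventh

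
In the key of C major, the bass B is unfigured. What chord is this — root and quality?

B diminished

An unfigured bass indicates a triad in root position.
In root position the bass is the root, so the root is B.
The chord tones are B, D, F, giving B diminished.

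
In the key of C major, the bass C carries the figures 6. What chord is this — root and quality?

The figures 6 indicate a triad in first inversion.
In first inversion the root lies a sixth above the bass: a sixth above C in C major is A.
The chord tones are C, E, A, giving A minor.

A minor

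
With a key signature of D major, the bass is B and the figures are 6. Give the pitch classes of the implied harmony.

The written figures 6 are shorthand for 6/3: the 3 is implied.
A third above B in this key is D.
A sixth above B in this key is G.
Together with the bass B, this spells G major in first inversion.

B, D, G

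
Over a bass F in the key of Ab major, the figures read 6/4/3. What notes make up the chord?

A third above F in this key is Ab.
A fourth above F in this key is Bb.
A sixth above F in this key is Db.
Together with the bass F, this spells Bb minor seventh in second inversion.

F, Ab, Bb, Db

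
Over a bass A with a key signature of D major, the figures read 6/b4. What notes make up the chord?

A, Db, F#

A fourth above A in this key is D, lowered to Db by the flat.
A sixth above A in this key is F#.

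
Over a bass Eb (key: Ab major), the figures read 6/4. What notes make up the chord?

A fourth above Eb in this key is Ab.
A sixth above Eb in this key is C.
Together with the bass Eb, this spells Ab major in second inversion.

Eb, Ab, C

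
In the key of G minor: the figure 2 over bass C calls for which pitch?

Counting 1 letter step above C lands on D; in G minor, that letter is D.

D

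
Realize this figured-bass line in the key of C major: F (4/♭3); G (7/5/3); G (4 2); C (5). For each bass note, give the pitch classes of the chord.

F, Ab, B, D | G, B, D, F | G, A, C, E | C, E, G

F (6/4/b3): F, Ab, B, D.
G (7/5/3): G, B, D, F.
G (6/4/2): G, A, C, E.
C (5/3): C, E, G.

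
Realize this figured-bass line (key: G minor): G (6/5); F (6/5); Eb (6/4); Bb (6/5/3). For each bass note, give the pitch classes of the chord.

G (6/5/3): G, Bb, D, Eb.
F (6/5/3): F, A, C, D.
Eb (6/4): Eb, A, C.
Bb (6/5/3): Bb, D, F, G.

G, Bb, D, Eb | F, A, C, D | Eb, A, C | Bb, D, F, G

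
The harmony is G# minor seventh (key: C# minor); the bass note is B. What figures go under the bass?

B is the third of G# minor seventh, so the chord is in first inversion.
A seventh chord in first inversion is figured 6/5/3, conventionally abbreviated 6/5.

6/5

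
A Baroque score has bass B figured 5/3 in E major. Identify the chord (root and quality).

The figures 5/3 indicate a triad in root position.
In root position the bass is the root, so the root is B.
The chord tones are B, D#, F#, giving B major.

B major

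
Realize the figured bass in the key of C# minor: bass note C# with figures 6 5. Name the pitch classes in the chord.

C#, E, G#, A

The written figures 6 5 are shorthand for 6/5/3: the 3 is implied.
A third above C# in this key is E.
A fifth above C# in this key is G#.
A sixth above C# in this key is A.
Together with the bass C#, this spells A major seventh in first inversion.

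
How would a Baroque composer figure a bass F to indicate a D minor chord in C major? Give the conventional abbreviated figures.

F is the third of D minor, so the chord is in first inversion.
A triad in first inversion is figured 6/3, conventionally abbreviated 6.

6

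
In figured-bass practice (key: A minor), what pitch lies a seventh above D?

C

Counting 6 letter steps above D lands on C; in A minor, that letter is C.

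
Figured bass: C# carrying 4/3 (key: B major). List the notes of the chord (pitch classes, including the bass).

The written figures 4/3 are shorthand for 6/4/3: the 6 is implied.
A third above C# in this key is E.
A fourth above C# in this key is F#.
A sixth above C# in this key is A#.
Together with the bass C#, this spells F# dominant seventh in second inversion.

C#, E, F#, A#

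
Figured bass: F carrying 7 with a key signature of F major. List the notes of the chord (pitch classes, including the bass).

The written figures 7 are shorthand for 7/5/3: the 5/3 are implied.
A third above F in this key is A.
A fifth above F in this key is C.
A seventh above F in this key is E.
Together with the bass F, this spells F major seventh in root position.

F, A, C, E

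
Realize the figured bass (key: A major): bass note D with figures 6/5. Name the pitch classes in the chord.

The written figures 6/5 are shorthand for 6/5/3: the 3 is implied.
A third above D in this key is F#.
A fifth above D in this key is A.
A sixth above D in this key is B.
Together with the bass D, this spells B minor seventh in first inversion.

D, F#, A, B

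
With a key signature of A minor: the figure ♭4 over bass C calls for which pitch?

Fb

Counting 3 letter steps above C lands on F; in A minor, that letter is F.
The b4 figure lowers it a semitone, giving Fb.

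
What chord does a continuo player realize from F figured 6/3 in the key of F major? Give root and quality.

The figures 6/3 indicate a triad in first inversion.
In first inversion the root lies a sixth above the bass: a sixth above F in F major is D.
The chord tones are F, A, D, giving D minor.

D minor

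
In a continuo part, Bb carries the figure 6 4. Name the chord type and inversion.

Intervals of 6/4 above the bass form a triad; the bass is the fifth, so this is second inversion.

triad, second inversion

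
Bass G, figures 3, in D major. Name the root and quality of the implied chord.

G major

The figures 3 indicate a triad in root position.
In root position the bass is the root, so the root is G.
The chord tones are G, B, D, giving G major.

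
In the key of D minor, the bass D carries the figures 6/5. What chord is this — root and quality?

The figures 6/5 indicate a seventh chord in first inversion.
In first inversion the root lies a sixth above the bass: a sixth above D in D minor is Bb.
The chord tones are D, F, A, Bb, giving Bb major seventh.

Bb major seventh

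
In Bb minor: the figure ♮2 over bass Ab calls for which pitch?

Counting 1 letter step above Ab lands on B; in Bb minor, that letter is Bb.
The ♮2 figure makes it natural, giving B.

B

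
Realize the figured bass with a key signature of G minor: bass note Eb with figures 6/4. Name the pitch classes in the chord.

Eb, A, C

A fourth above Eb in this key is A.
A sixth above Eb in this key is C.
Together with the bass Eb, this spells A diminished in second inversion.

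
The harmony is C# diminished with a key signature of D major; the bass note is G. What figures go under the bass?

6/4

G is the fifth of C# diminished, so the chord is in second inversion.
A triad in second inversion is figured 6/4, conventionally abbreviated 6/4.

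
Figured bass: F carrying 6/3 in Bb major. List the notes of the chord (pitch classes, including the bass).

A third above F in this key is A.
A sixth above F in this key is D.
Together with the bass F, this spells D minor in first inversion.

F, A, D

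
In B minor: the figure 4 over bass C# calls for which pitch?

F#

Counting 3 letter steps above C# lands on F; in B minor, that letter is F#.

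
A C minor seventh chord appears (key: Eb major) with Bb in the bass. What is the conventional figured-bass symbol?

Bb is the seventh of C minor seventh, so the chord is in third inversion.
A seventh chord in third inversion is figured 6/4/2, conventionally abbreviated 4/2.

4/2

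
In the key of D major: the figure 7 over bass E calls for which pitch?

D

Counting 6 letter steps above E lands on D; in D major, that letter is D.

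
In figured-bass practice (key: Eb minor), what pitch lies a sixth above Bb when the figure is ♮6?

G

Counting 5 letter steps above Bb lands on G; in Eb minor, that letter is Gb.
The ♮6 figure makes it natural, giving G.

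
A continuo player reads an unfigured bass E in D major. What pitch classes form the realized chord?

E, G, B

An unfigured bass implies 5/3.
A third above E in this key is G.
A fifth above E in this key is B.
Together with the bass E, this spells E minor in root position.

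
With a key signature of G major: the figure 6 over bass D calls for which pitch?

Counting 5 letter steps above D lands on B; in G major, that letter is B.

B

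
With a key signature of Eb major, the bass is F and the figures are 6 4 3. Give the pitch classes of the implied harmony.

F, Ab, Bb, D

A third above F in this key is Ab.
A fourth above F in this key is Bb.
A sixth above F in this key is D.
Together with the bass F, this spells Bb dominant seventh in second inversion.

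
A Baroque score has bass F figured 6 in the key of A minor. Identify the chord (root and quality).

The figures 6 indicate a triad in first inversion.
In first inversion the root lies a sixth above the bass: a sixth above F in A minor is D.
The chord tones are F, A, D, giving D minor.

D minor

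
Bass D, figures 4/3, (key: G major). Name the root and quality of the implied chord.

The figures 4/3 indicate a seventh chord in second inversion.
In second inversion the root lies a fourth above the bass: a fourth above D in G major is G.
The chord tones are D, F#, G, B, giving G major seventh.

G major seventh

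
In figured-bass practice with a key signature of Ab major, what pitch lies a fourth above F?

Bb

Counting 3 letter steps above F lands on B; in Ab major, that letter is Bb.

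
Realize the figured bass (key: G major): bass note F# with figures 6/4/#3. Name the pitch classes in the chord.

F#, A#, B, D

A third above F# in this key is A, raised to A# by the sharp.
A fourth above F# in this key is B.
A sixth above F# in this key is D.
Together with the bass F#, this spells B minor-major seventh in second inversion.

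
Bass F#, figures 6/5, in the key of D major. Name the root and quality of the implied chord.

The figures 6/5 indicate a seventh chord in first inversion.
In first inversion the root lies a sixth above the bass: a sixth above F# in D major is D.
The chord tones are F#, A, C#, D, giving D major seventh.

D major seventh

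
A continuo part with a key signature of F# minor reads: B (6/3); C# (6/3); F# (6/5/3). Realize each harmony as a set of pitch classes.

B (6/3): B, D, G#.
C# (6/3): C#, E, A.
F# (6/5/3): F#, A, C#, D.

B, D, G# | C#, E, A | F#, A, C#, D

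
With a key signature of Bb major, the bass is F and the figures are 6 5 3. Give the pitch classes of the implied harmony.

F, A, C, D

A third above F in this key is A.
A fifth above F in this key is C.
A sixth above F in this key is D.
Together with the bass F, this spells D minor seventh in first inversion.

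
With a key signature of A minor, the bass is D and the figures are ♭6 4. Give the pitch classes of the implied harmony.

D, G, Bb

A fourth above D in this key is G.
A sixth above D in this key is B, lowered to Bb by the flat.
Together with the bass D, this spells G minor in second inversion.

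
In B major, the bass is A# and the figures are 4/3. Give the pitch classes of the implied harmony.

A#, C#, D#, F#

The written figures 4/3 are shorthand for 6/4/3: the 6 is implied.
A third above A# in this key is C#.
A fourth above A# in this key is D#.
A sixth above A# in this key is F#.
Together with the bass A#, this spells D# minor seventh in second inversion.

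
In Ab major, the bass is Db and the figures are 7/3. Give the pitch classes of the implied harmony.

Db, F, Ab, C

The written figures 7/3 are shorthand for 7/5/3: the 5 is implied.
A third above Db in this key is F.
A fifth above Db in this key is Ab.
A seventh above Db in this key is C.
Together with the bass Db, this spells Db major seventh in root position.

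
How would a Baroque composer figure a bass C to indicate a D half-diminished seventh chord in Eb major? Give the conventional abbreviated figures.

4/2

C is the seventh of D half-diminished seventh, so the chord is in third inversion.
A seventh chord in third inversion is figured 6/4/2, conventionally abbreviated 4/2.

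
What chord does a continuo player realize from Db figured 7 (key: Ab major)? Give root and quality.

Db major seventh

The figures 7 indicate a seventh chord in root position.
In root position the bass is the root, so the root is Db.
The chord tones are Db, F, Ab, C, giving Db major seventh.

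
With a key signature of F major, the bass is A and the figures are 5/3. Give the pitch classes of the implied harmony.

A, C, E

A third above A in this key is C.
A fifth above A in this key is E.
Together with the bass A, this spells A minor in root position.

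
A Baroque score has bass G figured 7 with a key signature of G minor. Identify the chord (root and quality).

G minor seventh

The figures 7 indicate a seventh chord in root position.
In root position the bass is the root, so the root is G.
The chord tones are G, Bb, D, F, giving G minor seventh.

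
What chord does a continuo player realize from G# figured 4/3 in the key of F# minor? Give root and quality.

C# minor seventh

The figures 4/3 indicate a seventh chord in second inversion.
In second inversion the root lies a fourth above the bass: a fourth above G# in F# minor is C#.
The chord tones are G#, B, C#, E, giving C# minor seventh.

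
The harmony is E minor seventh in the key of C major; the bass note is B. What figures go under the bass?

4/3

B is the fifth of E minor seventh, so the chord is in second inversion.
A seventh chord in second inversion is figured 6/4/3, conventionally abbreviated 4/3.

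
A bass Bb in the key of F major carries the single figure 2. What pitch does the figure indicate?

C

Counting 1 letter step above Bb lands on C; in F major, that letter is C.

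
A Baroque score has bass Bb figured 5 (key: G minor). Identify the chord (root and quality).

Bb major

The figures 5 indicate a triad in root position.
In root position the bass is the root, so the root is Bb.
The chord tones are Bb, D, F, giving Bb major.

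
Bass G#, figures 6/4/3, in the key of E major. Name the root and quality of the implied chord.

C# minor seventh

The figures 6/4/3 indicate a seventh chord in second inversion.
In second inversion the root lies a fourth above the bass: a fourth above G# in E major is C#.
The chord tones are G#, B, C#, E, giving C# minor seventh.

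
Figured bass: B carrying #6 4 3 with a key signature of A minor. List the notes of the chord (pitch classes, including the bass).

B, D, E, G#

A third above B in this key is D.
A fourth above B in this key is E.
A sixth above B in this key is G, raised to G# by the sharp.
Together with the bass B, this spells E dominant seventh in second inversion.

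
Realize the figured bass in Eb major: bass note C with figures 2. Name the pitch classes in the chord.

C, D, F, Ab

The written figures 2 are shorthand for 6/4/2: the 6/4 are implied.
A second above C in this key is D.
A fourth above C in this key is F.
A sixth above C in this key is Ab.
Together with the bass C, this spells D half-diminished seventh in third inversion.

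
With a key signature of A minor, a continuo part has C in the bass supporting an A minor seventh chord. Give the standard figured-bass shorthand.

6/5

C is the third of A minor seventh, so the chord is in first inversion.
A seventh chord in first inversion is figured 6/5/3, conventionally abbreviated 6/5.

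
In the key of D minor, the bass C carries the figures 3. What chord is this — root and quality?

The figures 3 indicate a triad in root position.
In root position the bass is the root, so the root is C.
The chord tones are C, E, G, giving C major.

C major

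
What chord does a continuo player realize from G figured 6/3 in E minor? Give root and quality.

E minor

The figures 6/3 indicate a triad in first inversion.
In first inversion the root lies a sixth above the bass: a sixth above G in E minor is E.
The chord tones are G, B, E, giving E minor.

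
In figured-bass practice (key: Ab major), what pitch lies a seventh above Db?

Counting 6 letter steps above Db lands on C; in Ab major, that letter is C.

C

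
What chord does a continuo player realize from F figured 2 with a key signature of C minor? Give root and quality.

G minor seventh

The figures 2 indicate a seventh chord in third inversion.
In third inversion the root lies a second above the bass: a second above F in C minor is G.
The chord tones are F, G, Bb, D, giving G minor seventh.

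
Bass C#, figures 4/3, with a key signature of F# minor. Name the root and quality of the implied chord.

F# minor seventh

The figures 4/3 indicate a seventh chord in second inversion.
In second inversion the root lies a fourth above the bass: a fourth above C# in F# minor is F#.
The chord tones are C#, E, F#, A, giving F# minor seventh.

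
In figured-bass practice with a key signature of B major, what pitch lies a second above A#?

B

Counting 1 letter step above A# lands on B; in B major, that letter is B.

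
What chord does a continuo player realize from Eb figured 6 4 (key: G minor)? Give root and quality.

A diminished

The figures 6 4 indicate a triad in second inversion.
In second inversion the root lies a fourth above the bass: a fourth above Eb in G minor is A.
The chord tones are Eb, A, C, giving A diminished.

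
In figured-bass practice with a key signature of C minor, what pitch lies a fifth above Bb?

Counting 4 letter steps above Bb lands on F; in C minor, that letter is F.

F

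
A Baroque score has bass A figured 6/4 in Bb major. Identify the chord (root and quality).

The figures 6/4 indicate a triad in second inversion.
In second inversion the root lies a fourth above the bass: a fourth above A in Bb major is D.
The chord tones are A, D, F, giving D minor.

D minor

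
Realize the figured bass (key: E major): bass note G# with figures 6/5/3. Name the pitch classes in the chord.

G#, B, D#, E

A third above G# in this key is B.
A fifth above G# in this key is D#.
A sixth above G# in this key is E.
Together with the bass G#, this spells E major seventh in first inversion.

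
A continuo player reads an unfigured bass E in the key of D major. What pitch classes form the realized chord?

E, G, B

An unfigured bass implies 5/3.
A third above E in this key is G.
A fifth above E in this key is B.
Together with the bass E, this spells E minor in root position.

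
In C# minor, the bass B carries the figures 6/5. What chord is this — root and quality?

G# minor seventh

The figures 6/5 indicate a seventh chord in first inversion.
In first inversion the root lies a sixth above the bass: a sixth above B in C# minor is G#.
The chord tones are B, D#, F#, G#, giving G# minor seventh.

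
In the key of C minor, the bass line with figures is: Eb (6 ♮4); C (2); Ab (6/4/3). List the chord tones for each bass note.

Eb, A, C | C, D, F, Ab | Ab, C, D, F

Eb (6/♮4): Eb, A, C.
C (6/4/2): C, D, F, Ab.
Ab (6/4/3): Ab, C, D, F.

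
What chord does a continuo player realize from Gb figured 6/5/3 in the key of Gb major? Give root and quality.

The figures 6/5/3 indicate a seventh chord in first inversion.
In first inversion the root lies a sixth above the bass: a sixth above Gb in Gb major is Eb.
The chord tones are Gb, Bb, Db, Eb, giving Eb minor seventh.

Eb minor seventh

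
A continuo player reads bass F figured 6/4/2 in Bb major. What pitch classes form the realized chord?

F, G, Bb, D

A second above F in this key is G.
A fourth above F in this key is Bb.
A sixth above F in this key is D.
Together with the bass F, this spells G minor seventh in third inversion.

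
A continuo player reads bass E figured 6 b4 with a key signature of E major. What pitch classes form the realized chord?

E, Ab, C#

A fourth above E in this key is A, lowered to Ab by the flat.
A sixth above E in this key is C#.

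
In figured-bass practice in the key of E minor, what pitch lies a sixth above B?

Counting 5 letter steps above B lands on G; in E minor, that letter is G.

G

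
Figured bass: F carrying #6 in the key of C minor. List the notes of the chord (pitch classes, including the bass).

The written figures #6 are shorthand for 6/3: the 3 is implied.
A third above F in this key is Ab.
A sixth above F in this key is D, raised to D# by the sharp.

F, Ab, D#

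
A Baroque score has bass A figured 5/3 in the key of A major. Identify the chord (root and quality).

The figures 5/3 indicate a triad in root position.
In root position the bass is the root, so the root is A.
The chord tones are A, C#, E, giving A major.

A major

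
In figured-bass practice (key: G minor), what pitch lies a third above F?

Counting 2 letter steps above F lands on A; in G minor, that letter is A.

A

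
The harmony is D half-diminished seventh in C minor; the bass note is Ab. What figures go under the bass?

Ab is the fifth of D half-diminished seventh, so the chord is in second inversion.
A seventh chord in second inversion is figured 6/4/3, conventionally abbreviated 4/3.

4/3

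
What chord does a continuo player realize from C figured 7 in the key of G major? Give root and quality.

C major seventh

The figures 7 indicate a seventh chord in root position.
In root position the bass is the root, so the root is C.
The chord tones are C, E, G, B, giving C major seventh.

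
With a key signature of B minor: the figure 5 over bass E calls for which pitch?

B

Counting 4 letter steps above E lands on B; in B minor, that letter is B.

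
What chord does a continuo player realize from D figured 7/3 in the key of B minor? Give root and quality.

D major seventh

The figures 7/3 indicate a seventh chord in root position.
In root position the bass is the root, so the root is D.
The chord tones are D, F#, A, C#, giving D major seventh.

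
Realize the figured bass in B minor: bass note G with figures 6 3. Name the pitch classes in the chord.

A third above G in this key is B.
A sixth above G in this key is E.
Together with the bass G, this spells E minor in first inversion.

G, B, E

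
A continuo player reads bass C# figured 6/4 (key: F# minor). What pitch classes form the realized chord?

A fourth above C# in this key is F#.
A sixth above C# in this key is A.
Together with the bass C#, this spells F# minor in second inversion.

C#, F#, A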